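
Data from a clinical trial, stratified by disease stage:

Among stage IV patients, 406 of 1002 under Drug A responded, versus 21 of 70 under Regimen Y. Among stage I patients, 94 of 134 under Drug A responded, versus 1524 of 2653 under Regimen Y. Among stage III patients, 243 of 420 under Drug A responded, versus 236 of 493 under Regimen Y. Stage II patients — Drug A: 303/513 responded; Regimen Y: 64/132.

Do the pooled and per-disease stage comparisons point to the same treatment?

Stage IV: Drug A 406/1002 = 40.5%, Regimen Y 21/70 = 30.0% → Drug A
Stage I: Drug A 94/134 = 70.1%, Regimen Y 1524/2653 = 57.4% → Drug A
Stage III: Drug A 243/420 = 57.9%, Regimen Y 236/493 = 47.9% → Drug A
Stage II: Drug A 303/513 = 59.1%, Regimen Y 64/132 = 48.5% → Drug A
Overall: Drug A 1046/2069 = 50.6%, Regimen Y 1845/3348 = 55.1% → Regimen Y
Drug A wins each disease group but Regimen Y wins overall — the comparison reverses. Drug A's patients skew toward stage IV, which has a lower base rate.

No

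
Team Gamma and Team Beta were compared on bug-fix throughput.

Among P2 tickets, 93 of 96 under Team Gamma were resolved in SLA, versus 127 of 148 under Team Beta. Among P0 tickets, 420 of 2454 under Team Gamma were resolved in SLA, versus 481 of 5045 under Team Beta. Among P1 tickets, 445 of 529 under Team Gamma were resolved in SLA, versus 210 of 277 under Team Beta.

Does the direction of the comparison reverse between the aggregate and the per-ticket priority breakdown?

No

P2: Team Gamma 93/96 = 96.9%, Team Beta 127/148 = 85.8% → Team Gamma
P0: Team Gamma 420/2454 = 17.1%, Team Beta 481/5045 = 9.5% → Team Gamma
P1: Team Gamma 445/529 = 84.1%, Team Beta 210/277 = 75.8% → Team Gamma
Overall: Team Gamma 958/3079 = 31.1%, Team Beta 818/5470 = 15.0% → Team Gamma
Team Gamma wins overall and in every ticket group — no reversal.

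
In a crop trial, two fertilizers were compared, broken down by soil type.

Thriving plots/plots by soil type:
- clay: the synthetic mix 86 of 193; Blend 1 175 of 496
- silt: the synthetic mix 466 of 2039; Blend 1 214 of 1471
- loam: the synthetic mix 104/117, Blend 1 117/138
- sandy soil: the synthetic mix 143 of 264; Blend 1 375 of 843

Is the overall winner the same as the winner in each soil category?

Clay: the synthetic mix 86/193 = 44.6%, Blend 1 175/496 = 35.3% → the synthetic mix
Silt: the synthetic mix 466/2039 = 22.9%, Blend 1 214/1471 = 14.5% → the synthetic mix
Loam: the synthetic mix 104/117 = 88.9%, Blend 1 117/138 = 84.8% → the synthetic mix
Sandy soil: the synthetic mix 143/264 = 54.2%, Blend 1 375/843 = 44.5% → the synthetic mix
Overall: the synthetic mix 799/2613 = 30.6%, Blend 1 881/2948 = 29.9% → the synthetic mix
The synthetic mix wins overall and in every soil group — no reversal.

Yes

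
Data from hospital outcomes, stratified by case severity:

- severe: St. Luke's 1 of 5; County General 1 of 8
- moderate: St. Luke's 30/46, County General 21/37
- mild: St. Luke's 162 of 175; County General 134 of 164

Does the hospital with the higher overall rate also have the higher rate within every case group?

Yes

Severe: St. Luke's 1/5 = 20.0%, County General 1/8 = 12.5% → St. Luke's
Moderate: St. Luke's 30/46 = 65.2%, County General 21/37 = 56.8% → St. Luke's
Mild: St. Luke's 162/175 = 92.6%, County General 134/164 = 81.7% → St. Luke's
Overall: St. Luke's 193/226 = 85.4%, County General 156/209 = 74.6% → St. Luke's
St. Luke's wins overall and in every case group — no reversal.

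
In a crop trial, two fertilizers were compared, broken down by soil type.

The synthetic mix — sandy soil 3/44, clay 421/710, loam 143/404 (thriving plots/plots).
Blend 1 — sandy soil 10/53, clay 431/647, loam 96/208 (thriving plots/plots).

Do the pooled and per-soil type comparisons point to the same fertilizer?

Yes

Sandy soil: the synthetic mix 3/44 = 6.8%, Blend 1 10/53 = 18.9% → Blend 1
Clay: the synthetic mix 421/710 = 59.3%, Blend 1 431/647 = 66.6% → Blend 1
Loam: the synthetic mix 143/404 = 35.4%, Blend 1 96/208 = 46.2% → Blend 1
Overall: the synthetic mix 567/1158 = 49.0%, Blend 1 537/908 = 59.1% → Blend 1
Blend 1 wins overall and in every soil group — no reversal.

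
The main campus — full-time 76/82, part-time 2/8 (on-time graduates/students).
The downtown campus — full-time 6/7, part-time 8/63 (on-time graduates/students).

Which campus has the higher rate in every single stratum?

the main campus

Full-time: the main campus 76/82 = 92.7%, the downtown campus 6/7 = 85.7% → the main campus
Part-time: the main campus 2/8 = 25.0%, the downtown campus 8/63 = 12.7% → the main campus
The main campus has the higher rate in both groups.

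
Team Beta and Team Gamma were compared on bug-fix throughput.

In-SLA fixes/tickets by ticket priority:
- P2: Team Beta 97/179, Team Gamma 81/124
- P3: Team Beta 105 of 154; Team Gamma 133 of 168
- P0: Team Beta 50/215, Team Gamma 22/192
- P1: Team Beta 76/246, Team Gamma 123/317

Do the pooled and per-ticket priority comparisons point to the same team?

No

P2: Team Beta 97/179 = 54.2%, Team Gamma 81/124 = 65.3% → Team Gamma
P3: Team Beta 105/154 = 68.2%, Team Gamma 133/168 = 79.2% → Team Gamma
P0: Team Beta 50/215 = 23.3%, Team Gamma 22/192 = 11.5% → Team Beta
P1: Team Beta 76/246 = 30.9%, Team Gamma 123/317 = 38.8% → Team Gamma
Overall: Team Beta 328/794 = 41.3%, Team Gamma 359/801 = 44.8% → Team Gamma
Neither sweeps: Team Beta wins 1 of 4 groups, Team Gamma wins 3. Team Gamma wins overall but not every group — no Simpson reversal.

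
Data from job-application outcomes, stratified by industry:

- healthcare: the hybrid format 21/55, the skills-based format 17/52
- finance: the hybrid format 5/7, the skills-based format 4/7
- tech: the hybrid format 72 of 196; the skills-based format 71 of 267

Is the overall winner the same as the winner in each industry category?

Yes

Healthcare: the hybrid format 21/55 = 38.2%, the skills-based format 17/52 = 32.7% → the hybrid format
Finance: the hybrid format 5/7 = 71.4%, the skills-based format 4/7 = 57.1% → the hybrid format
Tech: the hybrid format 72/196 = 36.7%, the skills-based format 71/267 = 26.6% → the hybrid format
Overall: the hybrid format 98/258 = 38.0%, the skills-based format 92/326 = 28.2% → the hybrid format
The hybrid format wins overall and in every industry group — no reversal.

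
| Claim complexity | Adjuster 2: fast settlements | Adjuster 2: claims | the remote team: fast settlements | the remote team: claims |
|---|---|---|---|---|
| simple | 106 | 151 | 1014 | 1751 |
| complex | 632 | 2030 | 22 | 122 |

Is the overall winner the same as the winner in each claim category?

Simple: Adjuster 2 106/151 = 70.2%, the remote team 1014/1751 = 57.9% → Adjuster 2
Complex: Adjuster 2 632/2030 = 31.1%, the remote team 22/122 = 18.0% → Adjuster 2
Overall: Adjuster 2 738/2181 = 33.8%, the remote team 1036/1873 = 55.3% → the remote team
Adjuster 2 wins each claim group but the remote team wins overall — the comparison reverses. Adjuster 2's claims skew toward complex, which has a lower base rate.

No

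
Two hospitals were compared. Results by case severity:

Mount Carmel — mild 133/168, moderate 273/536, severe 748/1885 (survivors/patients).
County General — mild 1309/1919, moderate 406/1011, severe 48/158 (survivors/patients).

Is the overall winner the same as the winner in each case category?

Mild: Mount Carmel 133/168 = 79.2%, County General 1309/1919 = 68.2% → Mount Carmel
Moderate: Mount Carmel 273/536 = 50.9%, County General 406/1011 = 40.2% → Mount Carmel
Severe: Mount Carmel 748/1885 = 39.7%, County General 48/158 = 30.4% → Mount Carmel
Overall: Mount Carmel 1154/2589 = 44.6%, County General 1763/3088 = 57.1% → County General
Mount Carmel wins each case group but County General wins overall — the comparison reverses. Mount Carmel's patients skew toward severe, which has a lower base rate.

No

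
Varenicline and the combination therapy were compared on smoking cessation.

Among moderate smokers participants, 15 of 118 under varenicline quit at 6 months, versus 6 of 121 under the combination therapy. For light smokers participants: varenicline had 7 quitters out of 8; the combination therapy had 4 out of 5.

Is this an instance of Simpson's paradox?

Moderate smokers: varenicline 15/118 = 12.7%, the combination therapy 6/121 = 5.0% → varenicline
Light smokers: varenicline 7/8 = 87.5%, the combination therapy 4/5 = 80.0% → varenicline
Overall: varenicline 22/126 = 17.5%, the combination therapy 10/126 = 7.9% → varenicline
Varenicline wins overall and in every dependence group — no reversal.

No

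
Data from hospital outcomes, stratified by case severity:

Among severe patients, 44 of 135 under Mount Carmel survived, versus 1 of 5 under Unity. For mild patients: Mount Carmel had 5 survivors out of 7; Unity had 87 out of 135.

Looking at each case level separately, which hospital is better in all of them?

Severe: Mount Carmel 44/135 = 32.6%, Unity 1/5 = 20.0% → Mount Carmel
Mild: Mount Carmel 5/7 = 71.4%, Unity 87/135 = 64.4% → Mount Carmel
Mount Carmel has the higher rate in both groups.

Mount Carmel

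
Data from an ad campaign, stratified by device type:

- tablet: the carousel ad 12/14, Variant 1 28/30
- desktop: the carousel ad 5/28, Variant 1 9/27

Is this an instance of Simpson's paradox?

No

Tablet: the carousel ad 12/14 = 85.7%, Variant 1 28/30 = 93.3% → Variant 1
Desktop: the carousel ad 5/28 = 17.9%, Variant 1 9/27 = 33.3% → Variant 1
Overall: the carousel ad 17/42 = 40.5%, Variant 1 37/57 = 64.9% → Variant 1
Variant 1 wins overall and in every device group — no reversal.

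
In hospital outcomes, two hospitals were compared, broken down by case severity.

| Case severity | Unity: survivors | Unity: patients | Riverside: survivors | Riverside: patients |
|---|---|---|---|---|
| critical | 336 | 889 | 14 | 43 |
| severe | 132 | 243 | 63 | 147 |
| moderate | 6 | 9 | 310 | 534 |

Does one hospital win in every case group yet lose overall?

Critical: Unity 336/889 = 37.8%, Riverside 14/43 = 32.6% → Unity
Severe: Unity 132/243 = 54.3%, Riverside 63/147 = 42.9% → Unity
Moderate: Unity 6/9 = 66.7%, Riverside 310/534 = 58.1% → Unity
Overall: Unity 474/1141 = 41.5%, Riverside 387/724 = 53.5% → Riverside
Unity wins each case group but Riverside wins overall — the comparison reverses. Unity's patients skew toward critical, which has a lower base rate.

Yes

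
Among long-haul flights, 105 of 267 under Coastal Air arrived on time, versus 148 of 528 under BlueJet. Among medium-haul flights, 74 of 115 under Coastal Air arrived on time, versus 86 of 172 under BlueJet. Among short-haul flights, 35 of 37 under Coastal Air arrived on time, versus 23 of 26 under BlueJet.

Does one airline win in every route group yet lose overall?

Long-haul: Coastal Air 105/267 = 39.3%, BlueJet 148/528 = 28.0% → Coastal Air
Medium-haul: Coastal Air 74/115 = 64.3%, BlueJet 86/172 = 50.0% → Coastal Air
Short-haul: Coastal Air 35/37 = 94.6%, BlueJet 23/26 = 88.5% → Coastal Air
Overall: Coastal Air 214/419 = 51.1%, BlueJet 257/726 = 35.4% → Coastal Air
Coastal Air wins overall and in every route group — no reversal.

No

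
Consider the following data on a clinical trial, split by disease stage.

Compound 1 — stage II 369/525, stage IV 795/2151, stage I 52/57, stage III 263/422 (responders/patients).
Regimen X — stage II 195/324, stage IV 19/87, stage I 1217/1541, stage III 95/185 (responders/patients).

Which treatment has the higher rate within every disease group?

Compound 1

Stage II: Compound 1 369/525 = 70.3%, Regimen X 195/324 = 60.2% → Compound 1
Stage IV: Compound 1 795/2151 = 37.0%, Regimen X 19/87 = 21.8% → Compound 1
Stage I: Compound 1 52/57 = 91.2%, Regimen X 1217/1541 = 79.0% → Compound 1
Stage III: Compound 1 263/422 = 62.3%, Regimen X 95/185 = 51.4% → Compound 1
Compound 1 has the higher rate in all 4 groups.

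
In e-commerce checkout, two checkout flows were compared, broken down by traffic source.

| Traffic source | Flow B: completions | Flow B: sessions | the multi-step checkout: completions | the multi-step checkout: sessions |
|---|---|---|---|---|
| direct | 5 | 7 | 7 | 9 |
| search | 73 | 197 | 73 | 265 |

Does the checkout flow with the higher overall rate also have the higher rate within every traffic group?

Direct: Flow B 5/7 = 71.4%, the multi-step checkout 7/9 = 77.8% → the multi-step checkout
Search: Flow B 73/197 = 37.1%, the multi-step checkout 73/265 = 27.5% → Flow B
Overall: Flow B 78/204 = 38.2%, the multi-step checkout 80/274 = 29.2% → Flow B
Neither sweeps: Flow B wins 1 of 2 groups, the multi-step checkout wins 1. Flow B wins overall but not every group — no Simpson reversal.

No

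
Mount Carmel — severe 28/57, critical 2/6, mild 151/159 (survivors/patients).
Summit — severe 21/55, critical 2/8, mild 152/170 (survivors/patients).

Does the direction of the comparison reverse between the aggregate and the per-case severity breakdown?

Severe: Mount Carmel 28/57 = 49.1%, Summit 21/55 = 38.2% → Mount Carmel
Critical: Mount Carmel 2/6 = 33.3%, Summit 2/8 = 25.0% → Mount Carmel
Mild: Mount Carmel 151/159 = 95.0%, Summit 152/170 = 89.4% → Mount Carmel
Overall: Mount Carmel 181/222 = 81.5%, Summit 175/233 = 75.1% → Mount Carmel
Mount Carmel wins overall and in every case group — no reversal.

No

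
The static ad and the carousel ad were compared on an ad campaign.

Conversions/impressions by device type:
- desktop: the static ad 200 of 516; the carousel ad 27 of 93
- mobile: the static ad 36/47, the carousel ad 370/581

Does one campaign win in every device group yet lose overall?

Desktop: the static ad 200/516 = 38.8%, the carousel ad 27/93 = 29.0% → the static ad
Mobile: the static ad 36/47 = 76.6%, the carousel ad 370/581 = 63.7% → the static ad
Overall: the static ad 236/563 = 41.9%, the carousel ad 397/674 = 58.9% → the carousel ad
The static ad wins each device group but the carousel ad wins overall — the comparison reverses. The static ad's impressions skew toward desktop, which has a lower base rate.

Yes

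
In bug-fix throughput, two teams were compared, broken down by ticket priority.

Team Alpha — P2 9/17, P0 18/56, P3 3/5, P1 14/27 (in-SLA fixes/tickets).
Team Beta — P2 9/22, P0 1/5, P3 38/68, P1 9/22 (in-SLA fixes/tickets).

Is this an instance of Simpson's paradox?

Yes

P2: Team Alpha 9/17 = 52.9%, Team Beta 9/22 = 40.9% → Team Alpha
P0: Team Alpha 18/56 = 32.1%, Team Beta 1/5 = 20.0% → Team Alpha
P3: Team Alpha 3/5 = 60.0%, Team Beta 38/68 = 55.9% → Team Alpha
P1: Team Alpha 14/27 = 51.9%, Team Beta 9/22 = 40.9% → Team Alpha
Overall: Team Alpha 44/105 = 41.9%, Team Beta 57/117 = 48.7% → Team Beta
Team Alpha wins each ticket group but Team Beta wins overall — the comparison reverses. Team Alpha's tickets skew toward P0, which has a lower base rate.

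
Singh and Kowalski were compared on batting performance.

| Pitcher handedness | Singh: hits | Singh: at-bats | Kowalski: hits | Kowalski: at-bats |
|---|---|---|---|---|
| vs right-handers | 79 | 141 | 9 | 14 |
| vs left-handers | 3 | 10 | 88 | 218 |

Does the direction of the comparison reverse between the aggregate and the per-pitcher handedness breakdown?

Vs right-handers: Singh 79/141 = 56.0%, Kowalski 9/14 = 64.3% → Kowalski
Vs left-handers: Singh 3/10 = 30.0%, Kowalski 88/218 = 40.4% → Kowalski
Overall: Singh 82/151 = 54.3%, Kowalski 97/232 = 41.8% → Singh
Kowalski wins each pitcher group but Singh wins overall — the comparison reverses. Kowalski's at-bats skew toward vs left-handers, which has a lower base rate.

Yes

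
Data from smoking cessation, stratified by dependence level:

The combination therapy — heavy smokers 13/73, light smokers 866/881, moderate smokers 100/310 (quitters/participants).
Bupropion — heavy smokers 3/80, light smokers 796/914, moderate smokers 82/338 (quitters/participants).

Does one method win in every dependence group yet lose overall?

Heavy smokers: the combination therapy 13/73 = 17.8%, bupropion 3/80 = 3.8% → the combination therapy
Light smokers: the combination therapy 866/881 = 98.3%, bupropion 796/914 = 87.1% → the combination therapy
Moderate smokers: the combination therapy 100/310 = 32.3%, bupropion 82/338 = 24.3% → the combination therapy
Overall: the combination therapy 979/1264 = 77.5%, bupropion 881/1332 = 66.1% → the combination therapy
The combination therapy wins overall and in every dependence group — no reversal.

No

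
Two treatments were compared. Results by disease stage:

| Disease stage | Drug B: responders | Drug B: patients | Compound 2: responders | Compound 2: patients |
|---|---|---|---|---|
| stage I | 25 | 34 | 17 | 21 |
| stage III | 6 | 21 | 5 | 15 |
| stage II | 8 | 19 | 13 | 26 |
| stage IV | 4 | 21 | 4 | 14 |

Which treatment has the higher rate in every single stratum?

Stage I: Drug B 25/34 = 73.5%, Compound 2 17/21 = 81.0% → Compound 2
Stage III: Drug B 6/21 = 28.6%, Compound 2 5/15 = 33.3% → Compound 2
Stage II: Drug B 8/19 = 42.1%, Compound 2 13/26 = 50.0% → Compound 2
Stage IV: Drug B 4/21 = 19.0%, Compound 2 4/14 = 28.6% → Compound 2
Compound 2 has the higher rate in all 4 groups.

Compound 2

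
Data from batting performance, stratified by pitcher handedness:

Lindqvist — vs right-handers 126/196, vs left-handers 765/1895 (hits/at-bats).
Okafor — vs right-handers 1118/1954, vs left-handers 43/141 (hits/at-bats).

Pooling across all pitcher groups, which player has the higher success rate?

Vs right-handers: Lindqvist 126/196 = 64.3%, Okafor 1118/1954 = 57.2% → Lindqvist
Vs left-handers: Lindqvist 765/1895 = 40.4%, Okafor 43/141 = 30.5% → Lindqvist
Overall: Lindqvist 891/2091 = 42.6%, Okafor 1161/2095 = 55.4% → Okafor
(Lindqvist wins every pitcher group but Okafor wins overall — Lindqvist's at-bats skew toward the low-rate vs left-handers group.)

Okafor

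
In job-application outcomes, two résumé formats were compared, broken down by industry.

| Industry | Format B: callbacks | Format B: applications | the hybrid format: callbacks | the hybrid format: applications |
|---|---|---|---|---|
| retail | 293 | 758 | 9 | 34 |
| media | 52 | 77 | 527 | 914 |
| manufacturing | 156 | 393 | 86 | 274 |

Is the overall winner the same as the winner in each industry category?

No

Retail: Format B 293/758 = 38.7%, the hybrid format 9/34 = 26.5% → Format B
Media: Format B 52/77 = 67.5%, the hybrid format 527/914 = 57.7% → Format B
Manufacturing: Format B 156/393 = 39.7%, the hybrid format 86/274 = 31.4% → Format B
Overall: Format B 501/1228 = 40.8%, the hybrid format 622/1222 = 50.9% → the hybrid format
Format B wins each industry group but the hybrid format wins overall — the comparison reverses. Format B's applications skew toward retail, which has a lower base rate.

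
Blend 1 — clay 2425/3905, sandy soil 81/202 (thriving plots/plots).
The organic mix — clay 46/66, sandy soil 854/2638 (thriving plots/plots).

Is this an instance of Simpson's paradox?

Clay: Blend 1 2425/3905 = 62.1%, the organic mix 46/66 = 69.7% → the organic mix
Sandy soil: Blend 1 81/202 = 40.1%, the organic mix 854/2638 = 32.4% → Blend 1
Overall: Blend 1 2506/4107 = 61.0%, the organic mix 900/2704 = 33.3% → Blend 1
Neither sweeps: Blend 1 wins 1 of 2 groups, the organic mix wins 1. Blend 1 wins overall but not every group — no Simpson reversal.

No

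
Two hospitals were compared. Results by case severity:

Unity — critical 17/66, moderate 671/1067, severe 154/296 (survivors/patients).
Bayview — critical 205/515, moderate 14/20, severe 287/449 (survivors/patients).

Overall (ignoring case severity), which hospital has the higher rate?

Unity

Critical: Unity 17/66 = 25.8%, Bayview 205/515 = 39.8% → Bayview
Moderate: Unity 671/1067 = 62.9%, Bayview 14/20 = 70.0% → Bayview
Severe: Unity 154/296 = 52.0%, Bayview 287/449 = 63.9% → Bayview
Overall: Unity 842/1429 = 58.9%, Bayview 506/984 = 51.4% → Unity
(Bayview wins every case group but Unity wins overall — Bayview's patients skew toward the low-rate critical group.)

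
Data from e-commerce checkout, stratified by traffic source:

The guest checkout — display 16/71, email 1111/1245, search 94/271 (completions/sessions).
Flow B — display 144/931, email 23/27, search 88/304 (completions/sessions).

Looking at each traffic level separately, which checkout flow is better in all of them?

the guest checkout

Display: the guest checkout 16/71 = 22.5%, Flow B 144/931 = 15.5% → the guest checkout
Email: the guest checkout 1111/1245 = 89.2%, Flow B 23/27 = 85.2% → the guest checkout
Search: the guest checkout 94/271 = 34.7%, Flow B 88/304 = 28.9% → the guest checkout
The guest checkout has the higher rate in all 3 groups.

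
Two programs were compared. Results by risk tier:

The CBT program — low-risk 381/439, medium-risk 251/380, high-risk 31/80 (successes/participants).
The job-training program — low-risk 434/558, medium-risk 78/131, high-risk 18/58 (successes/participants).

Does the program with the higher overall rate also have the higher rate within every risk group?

Yes

Low-risk: the CBT program 381/439 = 86.8%, the job-training program 434/558 = 77.8% → the CBT program
Medium-risk: the CBT program 251/380 = 66.1%, the job-training program 78/131 = 59.5% → the CBT program
High-risk: the CBT program 31/80 = 38.8%, the job-training program 18/58 = 31.0% → the CBT program
Overall: the CBT program 663/899 = 73.7%, the job-training program 530/747 = 71.0% → the CBT program
The CBT program wins overall and in every risk group — no reversal.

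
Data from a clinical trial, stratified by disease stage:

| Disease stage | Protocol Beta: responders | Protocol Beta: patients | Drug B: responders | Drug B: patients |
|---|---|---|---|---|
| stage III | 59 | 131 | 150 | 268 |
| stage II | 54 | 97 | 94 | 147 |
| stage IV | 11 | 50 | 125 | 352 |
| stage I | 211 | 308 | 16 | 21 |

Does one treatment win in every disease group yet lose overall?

Yes

Stage III: Protocol Beta 59/131 = 45.0%, Drug B 150/268 = 56.0% → Drug B
Stage II: Protocol Beta 54/97 = 55.7%, Drug B 94/147 = 63.9% → Drug B
Stage IV: Protocol Beta 11/50 = 22.0%, Drug B 125/352 = 35.5% → Drug B
Stage I: Protocol Beta 211/308 = 68.5%, Drug B 16/21 = 76.2% → Drug B
Overall: Protocol Beta 335/586 = 57.2%, Drug B 385/788 = 48.9% → Protocol Beta
Drug B wins each disease group but Protocol Beta wins overall — the comparison reverses. Drug B's patients skew toward stage IV, which has a lower base rate.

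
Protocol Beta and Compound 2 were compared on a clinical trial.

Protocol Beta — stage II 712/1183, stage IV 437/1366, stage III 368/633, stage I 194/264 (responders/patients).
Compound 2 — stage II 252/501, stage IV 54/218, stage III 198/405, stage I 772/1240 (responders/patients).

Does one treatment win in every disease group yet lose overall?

Yes

Stage II: Protocol Beta 712/1183 = 60.2%, Compound 2 252/501 = 50.3% → Protocol Beta
Stage IV: Protocol Beta 437/1366 = 32.0%, Compound 2 54/218 = 24.8% → Protocol Beta
Stage III: Protocol Beta 368/633 = 58.1%, Compound 2 198/405 = 48.9% → Protocol Beta
Stage I: Protocol Beta 194/264 = 73.5%, Compound 2 772/1240 = 62.3% → Protocol Beta
Overall: Protocol Beta 1711/3446 = 49.7%, Compound 2 1276/2364 = 54.0% → Compound 2
Protocol Beta wins each disease group but Compound 2 wins overall — the comparison reverses. Protocol Beta's patients skew toward stage IV, which has a lower base rate.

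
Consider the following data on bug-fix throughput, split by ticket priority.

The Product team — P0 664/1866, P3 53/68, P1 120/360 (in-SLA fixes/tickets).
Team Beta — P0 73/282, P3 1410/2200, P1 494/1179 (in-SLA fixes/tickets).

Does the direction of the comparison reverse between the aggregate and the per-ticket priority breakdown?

No

P0: the Product team 664/1866 = 35.6%, Team Beta 73/282 = 25.9% → the Product team
P3: the Product team 53/68 = 77.9%, Team Beta 1410/2200 = 64.1% → the Product team
P1: the Product team 120/360 = 33.3%, Team Beta 494/1179 = 41.9% → Team Beta
Overall: the Product team 837/2294 = 36.5%, Team Beta 1977/3661 = 54.0% → Team Beta
Neither sweeps: the Product team wins 2 of 3 groups, Team Beta wins 1. Team Beta wins overall but not every group — no Simpson reversal.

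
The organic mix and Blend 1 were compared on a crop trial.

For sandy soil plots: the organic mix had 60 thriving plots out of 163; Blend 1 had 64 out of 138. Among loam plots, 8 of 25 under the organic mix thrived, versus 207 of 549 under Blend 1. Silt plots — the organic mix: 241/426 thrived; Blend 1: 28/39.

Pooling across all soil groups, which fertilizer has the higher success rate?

Sandy soil: the organic mix 60/163 = 36.8%, Blend 1 64/138 = 46.4% → Blend 1
Loam: the organic mix 8/25 = 32.0%, Blend 1 207/549 = 37.7% → Blend 1
Silt: the organic mix 241/426 = 56.6%, Blend 1 28/39 = 71.8% → Blend 1
Overall: the organic mix 309/614 = 50.3%, Blend 1 299/726 = 41.2% → the organic mix
(Blend 1 wins every soil group but the organic mix wins overall — Blend 1's plots skew toward the low-rate loam group.)

the organic mix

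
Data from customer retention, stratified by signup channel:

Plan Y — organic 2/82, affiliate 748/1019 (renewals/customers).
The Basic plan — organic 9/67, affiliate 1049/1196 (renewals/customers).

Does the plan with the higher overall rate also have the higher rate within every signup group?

Yes

Organic: Plan Y 2/82 = 2.4%, the Basic plan 9/67 = 13.4% → the Basic plan
Affiliate: Plan Y 748/1019 = 73.4%, the Basic plan 1049/1196 = 87.7% → the Basic plan
Overall: Plan Y 750/1101 = 68.1%, the Basic plan 1058/1263 = 83.8% → the Basic plan
The Basic plan wins overall and in every signup group — no reversal.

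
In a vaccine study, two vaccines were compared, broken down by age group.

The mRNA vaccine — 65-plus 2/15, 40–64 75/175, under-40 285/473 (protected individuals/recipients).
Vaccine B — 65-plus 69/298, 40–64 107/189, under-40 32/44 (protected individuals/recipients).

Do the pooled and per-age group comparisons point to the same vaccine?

65-plus: the mRNA vaccine 2/15 = 13.3%, Vaccine B 69/298 = 23.2% → Vaccine B
40–64: the mRNA vaccine 75/175 = 42.9%, Vaccine B 107/189 = 56.6% → Vaccine B
Under-40: the mRNA vaccine 285/473 = 60.3%, Vaccine B 32/44 = 72.7% → Vaccine B
Overall: the mRNA vaccine 362/663 = 54.6%, Vaccine B 208/531 = 39.2% → the mRNA vaccine
Vaccine B wins each age group but the mRNA vaccine wins overall — the comparison reverses. Vaccine B's recipients skew toward 65-plus, which has a lower base rate.

No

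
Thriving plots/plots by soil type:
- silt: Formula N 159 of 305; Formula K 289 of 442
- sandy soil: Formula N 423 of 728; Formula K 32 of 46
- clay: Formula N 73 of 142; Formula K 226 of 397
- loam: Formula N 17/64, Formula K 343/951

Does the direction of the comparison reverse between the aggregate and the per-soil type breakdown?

Yes

Silt: Formula N 159/305 = 52.1%, Formula K 289/442 = 65.4% → Formula K
Sandy soil: Formula N 423/728 = 58.1%, Formula K 32/46 = 69.6% → Formula K
Clay: Formula N 73/142 = 51.4%, Formula K 226/397 = 56.9% → Formula K
Loam: Formula N 17/64 = 26.6%, Formula K 343/951 = 36.1% → Formula K
Overall: Formula N 672/1239 = 54.2%, Formula K 890/1836 = 48.5% → Formula N
Formula K wins each soil group but Formula N wins overall — the comparison reverses. Formula K's plots skew toward loam, which has a lower base rate.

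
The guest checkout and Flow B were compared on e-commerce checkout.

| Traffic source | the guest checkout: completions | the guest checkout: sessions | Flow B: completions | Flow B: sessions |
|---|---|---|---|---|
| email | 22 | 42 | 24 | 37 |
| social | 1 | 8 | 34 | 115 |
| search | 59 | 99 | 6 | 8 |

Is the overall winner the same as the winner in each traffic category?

No

Email: the guest checkout 22/42 = 52.4%, Flow B 24/37 = 64.9% → Flow B
Social: the guest checkout 1/8 = 12.5%, Flow B 34/115 = 29.6% → Flow B
Search: the guest checkout 59/99 = 59.6%, Flow B 6/8 = 75.0% → Flow B
Overall: the guest checkout 82/149 = 55.0%, Flow B 64/160 = 40.0% → the guest checkout
Flow B wins each traffic group but the guest checkout wins overall — the comparison reverses. Flow B's sessions skew toward social, which has a lower base rate.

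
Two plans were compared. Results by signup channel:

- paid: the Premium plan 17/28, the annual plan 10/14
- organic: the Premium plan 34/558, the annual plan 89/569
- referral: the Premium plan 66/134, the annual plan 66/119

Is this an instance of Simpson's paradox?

Paid: the Premium plan 17/28 = 60.7%, the annual plan 10/14 = 71.4% → the annual plan
Organic: the Premium plan 34/558 = 6.1%, the annual plan 89/569 = 15.6% → the annual plan
Referral: the Premium plan 66/134 = 49.3%, the annual plan 66/119 = 55.5% → the annual plan
Overall: the Premium plan 117/720 = 16.2%, the annual plan 165/702 = 23.5% → the annual plan
The annual plan wins overall and in every signup group — no reversal.

No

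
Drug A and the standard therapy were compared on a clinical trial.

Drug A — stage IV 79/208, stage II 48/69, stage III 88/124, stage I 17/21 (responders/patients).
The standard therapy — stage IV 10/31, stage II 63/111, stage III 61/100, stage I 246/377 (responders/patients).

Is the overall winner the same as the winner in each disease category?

Stage IV: Drug A 79/208 = 38.0%, the standard therapy 10/31 = 32.3% → Drug A
Stage II: Drug A 48/69 = 69.6%, the standard therapy 63/111 = 56.8% → Drug A
Stage III: Drug A 88/124 = 71.0%, the standard therapy 61/100 = 61.0% → Drug A
Stage I: Drug A 17/21 = 81.0%, the standard therapy 246/377 = 65.3% → Drug A
Overall: Drug A 232/422 = 55.0%, the standard therapy 380/619 = 61.4% → the standard therapy
Drug A wins each disease group but the standard therapy wins overall — the comparison reverses. Drug A's patients skew toward stage IV, which has a lower base rate.

No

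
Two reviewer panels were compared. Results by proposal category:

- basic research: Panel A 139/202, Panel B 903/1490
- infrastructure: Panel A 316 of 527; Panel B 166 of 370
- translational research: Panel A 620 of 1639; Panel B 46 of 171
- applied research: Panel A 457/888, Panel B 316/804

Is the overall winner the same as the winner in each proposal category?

No

Basic research: Panel A 139/202 = 68.8%, Panel B 903/1490 = 60.6% → Panel A
Infrastructure: Panel A 316/527 = 60.0%, Panel B 166/370 = 44.9% → Panel A
Translational research: Panel A 620/1639 = 37.8%, Panel B 46/171 = 26.9% → Panel A
Applied research: Panel A 457/888 = 51.5%, Panel B 316/804 = 39.3% → Panel A
Overall: Panel A 1532/3256 = 47.1%, Panel B 1431/2835 = 50.5% → Panel B
Panel A wins each proposal group but Panel B wins overall — the comparison reverses. Panel A's proposals skew toward translational research, which has a lower base rate.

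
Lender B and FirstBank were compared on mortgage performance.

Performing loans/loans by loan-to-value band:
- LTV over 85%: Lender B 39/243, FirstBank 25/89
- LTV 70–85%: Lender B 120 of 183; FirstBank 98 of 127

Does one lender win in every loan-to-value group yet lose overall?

No

LTV over 85%: Lender B 39/243 = 16.0%, FirstBank 25/89 = 28.1% → FirstBank
LTV 70–85%: Lender B 120/183 = 65.6%, FirstBank 98/127 = 77.2% → FirstBank
Overall: Lender B 159/426 = 37.3%, FirstBank 123/216 = 56.9% → FirstBank
FirstBank wins overall and in every loan-to-value group — no reversal.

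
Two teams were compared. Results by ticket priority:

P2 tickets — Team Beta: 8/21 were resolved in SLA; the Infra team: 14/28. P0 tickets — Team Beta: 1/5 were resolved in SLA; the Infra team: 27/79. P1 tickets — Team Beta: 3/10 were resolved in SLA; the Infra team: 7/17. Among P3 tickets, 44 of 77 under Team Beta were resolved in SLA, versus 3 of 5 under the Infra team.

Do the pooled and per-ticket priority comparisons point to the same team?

P2: Team Beta 8/21 = 38.1%, the Infra team 14/28 = 50.0% → the Infra team
P0: Team Beta 1/5 = 20.0%, the Infra team 27/79 = 34.2% → the Infra team
P1: Team Beta 3/10 = 30.0%, the Infra team 7/17 = 41.2% → the Infra team
P3: Team Beta 44/77 = 57.1%, the Infra team 3/5 = 60.0% → the Infra team
Overall: Team Beta 56/113 = 49.6%, the Infra team 51/129 = 39.5% → Team Beta
The Infra team wins each ticket group but Team Beta wins overall — the comparison reverses. The Infra team's tickets skew toward P0, which has a lower base rate.

No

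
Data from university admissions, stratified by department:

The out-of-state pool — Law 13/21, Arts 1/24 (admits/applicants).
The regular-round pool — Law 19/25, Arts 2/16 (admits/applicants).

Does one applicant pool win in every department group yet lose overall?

No

Law: the out-of-state pool 13/21 = 61.9%, the regular-round pool 19/25 = 76.0% → the regular-round pool
Arts: the out-of-state pool 1/24 = 4.2%, the regular-round pool 2/16 = 12.5% → the regular-round pool
Overall: the out-of-state pool 14/45 = 31.1%, the regular-round pool 21/41 = 51.2% → the regular-round pool
The regular-round pool wins overall and in every department group — no reversal.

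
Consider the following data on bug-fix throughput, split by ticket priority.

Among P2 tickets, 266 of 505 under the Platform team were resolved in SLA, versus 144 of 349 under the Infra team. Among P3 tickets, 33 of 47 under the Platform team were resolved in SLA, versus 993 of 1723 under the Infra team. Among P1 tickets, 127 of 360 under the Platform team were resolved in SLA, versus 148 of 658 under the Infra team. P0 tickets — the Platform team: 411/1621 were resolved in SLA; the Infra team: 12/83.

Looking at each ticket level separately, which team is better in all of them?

P2: the Platform team 266/505 = 52.7%, the Infra team 144/349 = 41.3% → the Platform team
P3: the Platform team 33/47 = 70.2%, the Infra team 993/1723 = 57.6% → the Platform team
P1: the Platform team 127/360 = 35.3%, the Infra team 148/658 = 22.5% → the Platform team
P0: the Platform team 411/1621 = 25.4%, the Infra team 12/83 = 14.5% → the Platform team
The Platform team has the higher rate in all 4 groups.

the Platform team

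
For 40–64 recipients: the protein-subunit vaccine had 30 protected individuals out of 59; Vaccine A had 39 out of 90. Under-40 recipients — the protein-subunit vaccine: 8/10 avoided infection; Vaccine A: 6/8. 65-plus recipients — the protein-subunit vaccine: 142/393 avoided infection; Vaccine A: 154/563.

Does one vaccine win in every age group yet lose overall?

40–64: the protein-subunit vaccine 30/59 = 50.8%, Vaccine A 39/90 = 43.3% → the protein-subunit vaccine
Under-40: the protein-subunit vaccine 8/10 = 80.0%, Vaccine A 6/8 = 75.0% → the protein-subunit vaccine
65-plus: the protein-subunit vaccine 142/393 = 36.1%, Vaccine A 154/563 = 27.4% → the protein-subunit vaccine
Overall: the protein-subunit vaccine 180/462 = 39.0%, Vaccine A 199/661 = 30.1% → the protein-subunit vaccine
The protein-subunit vaccine wins overall and in every age group — no reversal.

No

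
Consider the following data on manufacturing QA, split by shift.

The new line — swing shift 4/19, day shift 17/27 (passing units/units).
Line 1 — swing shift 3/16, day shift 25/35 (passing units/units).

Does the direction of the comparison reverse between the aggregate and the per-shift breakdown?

No

Swing shift: the new line 4/19 = 21.1%, Line 1 3/16 = 18.8% → the new line
Day shift: the new line 17/27 = 63.0%, Line 1 25/35 = 71.4% → Line 1
Overall: the new line 21/46 = 45.7%, Line 1 28/51 = 54.9% → Line 1
Neither sweeps: the new line wins 1 of 2 groups, Line 1 wins 1. Line 1 wins overall but not every group — no Simpson reversal.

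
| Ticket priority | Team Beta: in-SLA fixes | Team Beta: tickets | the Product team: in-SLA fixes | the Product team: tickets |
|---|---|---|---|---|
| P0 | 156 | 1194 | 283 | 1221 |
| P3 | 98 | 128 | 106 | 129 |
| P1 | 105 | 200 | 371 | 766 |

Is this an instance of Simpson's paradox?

No

P0: Team Beta 156/1194 = 13.1%, the Product team 283/1221 = 23.2% → the Product team
P3: Team Beta 98/128 = 76.6%, the Product team 106/129 = 82.2% → the Product team
P1: Team Beta 105/200 = 52.5%, the Product team 371/766 = 48.4% → Team Beta
Overall: Team Beta 359/1522 = 23.6%, the Product team 760/2116 = 35.9% → the Product team
Neither sweeps: Team Beta wins 1 of 3 groups, the Product team wins 2. The Product team wins overall but not every group — no Simpson reversal.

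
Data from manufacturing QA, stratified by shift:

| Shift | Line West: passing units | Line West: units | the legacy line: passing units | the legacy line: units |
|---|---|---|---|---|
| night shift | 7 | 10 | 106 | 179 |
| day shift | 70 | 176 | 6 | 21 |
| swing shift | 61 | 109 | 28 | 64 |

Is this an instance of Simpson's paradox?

Night shift: Line West 7/10 = 70.0%, the legacy line 106/179 = 59.2% → Line West
Day shift: Line West 70/176 = 39.8%, the legacy line 6/21 = 28.6% → Line West
Swing shift: Line West 61/109 = 56.0%, the legacy line 28/64 = 43.8% → Line West
Overall: Line West 138/295 = 46.8%, the legacy line 140/264 = 53.0% → the legacy line
Line West wins each shift group but the legacy line wins overall — the comparison reverses. Line West's units skew toward day shift, which has a lower base rate.

Yes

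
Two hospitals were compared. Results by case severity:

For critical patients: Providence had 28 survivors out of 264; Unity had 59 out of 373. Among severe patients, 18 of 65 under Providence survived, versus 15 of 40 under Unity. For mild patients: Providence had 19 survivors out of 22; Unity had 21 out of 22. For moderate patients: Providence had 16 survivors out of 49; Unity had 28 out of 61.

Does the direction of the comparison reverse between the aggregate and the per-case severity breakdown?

No

Critical: Providence 28/264 = 10.6%, Unity 59/373 = 15.8% → Unity
Severe: Providence 18/65 = 27.7%, Unity 15/40 = 37.5% → Unity
Mild: Providence 19/22 = 86.4%, Unity 21/22 = 95.5% → Unity
Moderate: Providence 16/49 = 32.7%, Unity 28/61 = 45.9% → Unity
Overall: Providence 81/400 = 20.2%, Unity 123/496 = 24.8% → Unity
Unity wins overall and in every case group — no reversal.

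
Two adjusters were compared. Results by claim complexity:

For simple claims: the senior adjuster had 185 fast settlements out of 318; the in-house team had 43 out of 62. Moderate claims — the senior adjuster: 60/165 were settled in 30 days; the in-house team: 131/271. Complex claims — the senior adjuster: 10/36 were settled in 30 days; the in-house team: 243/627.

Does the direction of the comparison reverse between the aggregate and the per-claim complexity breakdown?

Yes

Simple: the senior adjuster 185/318 = 58.2%, the in-house team 43/62 = 69.4% → the in-house team
Moderate: the senior adjuster 60/165 = 36.4%, the in-house team 131/271 = 48.3% → the in-house team
Complex: the senior adjuster 10/36 = 27.8%, the in-house team 243/627 = 38.8% → the in-house team
Overall: the senior adjuster 255/519 = 49.1%, the in-house team 417/960 = 43.4% → the senior adjuster
The in-house team wins each claim group but the senior adjuster wins overall — the comparison reverses. The in-house team's claims skew toward complex, which has a lower base rate.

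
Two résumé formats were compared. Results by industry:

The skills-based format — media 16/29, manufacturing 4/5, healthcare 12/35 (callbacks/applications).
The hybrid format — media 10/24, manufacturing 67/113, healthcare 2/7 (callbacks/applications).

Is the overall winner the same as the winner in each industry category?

Media: the skills-based format 16/29 = 55.2%, the hybrid format 10/24 = 41.7% → the skills-based format
Manufacturing: the skills-based format 4/5 = 80.0%, the hybrid format 67/113 = 59.3% → the skills-based format
Healthcare: the skills-based format 12/35 = 34.3%, the hybrid format 2/7 = 28.6% → the skills-based format
Overall: the skills-based format 32/69 = 46.4%, the hybrid format 79/144 = 54.9% → the hybrid format
The skills-based format wins each industry group but the hybrid format wins overall — the comparison reverses. The skills-based format's applications skew toward healthcare, which has a lower base rate.

No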